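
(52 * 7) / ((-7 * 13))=-4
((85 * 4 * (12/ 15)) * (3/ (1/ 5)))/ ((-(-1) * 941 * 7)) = 4080/ 6587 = 0.62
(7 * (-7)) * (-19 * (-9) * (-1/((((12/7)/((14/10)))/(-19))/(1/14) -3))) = -371469/173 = -2147.22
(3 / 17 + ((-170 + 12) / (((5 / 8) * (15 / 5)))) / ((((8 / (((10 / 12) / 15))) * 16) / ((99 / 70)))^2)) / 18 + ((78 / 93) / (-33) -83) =-2607851593845523 / 31413989376000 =-83.02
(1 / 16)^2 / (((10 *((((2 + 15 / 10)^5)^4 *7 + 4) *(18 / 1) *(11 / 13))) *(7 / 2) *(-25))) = -26624 / 48384035476577808690375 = -0.00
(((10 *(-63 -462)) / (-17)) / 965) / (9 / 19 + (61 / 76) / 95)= 7581000 / 11421161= 0.66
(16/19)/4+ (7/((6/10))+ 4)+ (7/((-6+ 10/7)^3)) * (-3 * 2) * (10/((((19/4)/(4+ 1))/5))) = 4554565/116736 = 39.02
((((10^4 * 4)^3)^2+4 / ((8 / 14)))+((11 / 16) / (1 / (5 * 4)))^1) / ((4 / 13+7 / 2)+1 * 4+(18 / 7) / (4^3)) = 11927552000000000000000000060424 / 22853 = 521924998906051721874589800.00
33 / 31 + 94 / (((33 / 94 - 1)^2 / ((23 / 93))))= 19471811 / 346053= 56.27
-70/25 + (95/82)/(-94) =-108387/38540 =-2.81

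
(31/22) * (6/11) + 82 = 10015/121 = 82.77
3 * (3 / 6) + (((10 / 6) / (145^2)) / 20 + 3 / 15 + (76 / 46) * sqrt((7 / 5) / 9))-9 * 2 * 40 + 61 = -165836789 / 252300 + 38 * sqrt(35) / 345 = -656.65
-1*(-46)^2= -2116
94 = 94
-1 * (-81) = 81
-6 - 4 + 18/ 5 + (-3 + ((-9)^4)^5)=60788327295284643958/ 5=12157665459056928791.60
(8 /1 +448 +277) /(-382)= -733 /382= -1.92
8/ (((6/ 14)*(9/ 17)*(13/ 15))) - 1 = 4643/ 117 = 39.68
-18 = -18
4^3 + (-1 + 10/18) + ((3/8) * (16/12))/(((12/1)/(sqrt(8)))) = sqrt(2)/12 + 572/9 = 63.67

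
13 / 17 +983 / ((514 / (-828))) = -6915013 / 4369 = -1582.75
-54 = -54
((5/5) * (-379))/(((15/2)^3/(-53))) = 160696/3375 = 47.61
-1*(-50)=50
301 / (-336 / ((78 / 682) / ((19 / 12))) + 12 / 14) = -82173 / 1269650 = -0.06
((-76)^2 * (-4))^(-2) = 1 / 533794816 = 0.00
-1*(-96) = 96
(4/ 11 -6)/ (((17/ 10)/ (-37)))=22940/ 187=122.67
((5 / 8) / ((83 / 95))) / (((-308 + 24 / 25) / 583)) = -364375 / 268256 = -1.36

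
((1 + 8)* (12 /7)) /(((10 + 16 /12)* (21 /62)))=3348 /833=4.02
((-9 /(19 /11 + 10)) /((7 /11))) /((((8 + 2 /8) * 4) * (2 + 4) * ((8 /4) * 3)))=-11 /10836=-0.00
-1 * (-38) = 38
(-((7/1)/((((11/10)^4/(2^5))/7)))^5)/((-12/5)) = 1184787066781696000000000000000000000/2018249984797680027603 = 587036826808382.35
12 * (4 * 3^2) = 432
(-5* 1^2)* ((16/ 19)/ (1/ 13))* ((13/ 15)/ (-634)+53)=-52417768/ 18069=-2900.98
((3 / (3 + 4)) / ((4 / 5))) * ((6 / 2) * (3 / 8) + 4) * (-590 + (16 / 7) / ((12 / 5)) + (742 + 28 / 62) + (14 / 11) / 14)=225331285 / 534688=421.43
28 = 28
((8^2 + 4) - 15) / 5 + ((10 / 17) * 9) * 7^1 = 4051 / 85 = 47.66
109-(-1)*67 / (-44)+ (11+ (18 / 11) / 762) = 662063 / 5588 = 118.48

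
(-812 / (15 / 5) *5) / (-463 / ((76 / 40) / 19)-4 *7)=2030 / 6987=0.29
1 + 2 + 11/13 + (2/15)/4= 1513/390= 3.88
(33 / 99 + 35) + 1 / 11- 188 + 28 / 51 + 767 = 115000 / 187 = 614.97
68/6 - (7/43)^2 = 62719/5547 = 11.31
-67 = -67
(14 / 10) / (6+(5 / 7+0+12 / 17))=833 / 4415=0.19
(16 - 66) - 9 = -59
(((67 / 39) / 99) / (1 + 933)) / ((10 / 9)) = 67 / 4006860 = 0.00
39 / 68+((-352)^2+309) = 124213.57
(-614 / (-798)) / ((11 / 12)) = 1228 / 1463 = 0.84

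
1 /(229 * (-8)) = -1 /1832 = -0.00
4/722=2/361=0.01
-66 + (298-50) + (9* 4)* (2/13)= 2438/13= 187.54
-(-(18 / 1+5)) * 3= 69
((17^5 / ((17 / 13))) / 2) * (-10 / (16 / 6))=-16286595 / 8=-2035824.38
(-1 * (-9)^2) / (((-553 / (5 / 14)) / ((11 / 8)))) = 4455 / 61936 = 0.07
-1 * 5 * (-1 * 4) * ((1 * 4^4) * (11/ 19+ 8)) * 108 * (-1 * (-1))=90132480/ 19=4743814.74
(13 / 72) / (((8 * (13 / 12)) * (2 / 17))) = 17 / 96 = 0.18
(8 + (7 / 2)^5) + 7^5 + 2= 554951 / 32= 17342.22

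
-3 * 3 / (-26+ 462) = -9 / 436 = -0.02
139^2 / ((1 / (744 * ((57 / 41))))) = 819364968 / 41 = 19984511.41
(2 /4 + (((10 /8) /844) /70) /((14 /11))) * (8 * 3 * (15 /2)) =14888655 /165424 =90.00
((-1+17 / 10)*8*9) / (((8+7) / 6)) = 504 / 25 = 20.16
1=1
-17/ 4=-4.25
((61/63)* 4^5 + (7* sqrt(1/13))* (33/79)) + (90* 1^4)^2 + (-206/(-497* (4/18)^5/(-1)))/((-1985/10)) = 231* sqrt(13)/1027 + 129210729367/14206248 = 9096.16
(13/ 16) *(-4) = -3.25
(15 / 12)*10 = 25 / 2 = 12.50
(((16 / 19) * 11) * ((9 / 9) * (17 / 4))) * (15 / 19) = 11220 / 361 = 31.08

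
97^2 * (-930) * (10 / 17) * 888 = -77703285600 / 17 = -4570781505.88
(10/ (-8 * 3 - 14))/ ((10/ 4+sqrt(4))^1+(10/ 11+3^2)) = -110/ 6023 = -0.02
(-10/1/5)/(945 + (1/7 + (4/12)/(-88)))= -3696/1746617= -0.00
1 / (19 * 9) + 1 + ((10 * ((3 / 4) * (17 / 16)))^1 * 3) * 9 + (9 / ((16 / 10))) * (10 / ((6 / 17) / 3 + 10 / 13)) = 74965061 / 268128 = 279.59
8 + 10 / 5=10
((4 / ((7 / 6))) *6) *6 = 864 / 7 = 123.43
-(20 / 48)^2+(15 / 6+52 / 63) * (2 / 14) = 709 / 2352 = 0.30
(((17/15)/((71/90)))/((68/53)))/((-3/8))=-212/71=-2.99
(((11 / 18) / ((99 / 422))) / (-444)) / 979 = -211 / 35208756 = -0.00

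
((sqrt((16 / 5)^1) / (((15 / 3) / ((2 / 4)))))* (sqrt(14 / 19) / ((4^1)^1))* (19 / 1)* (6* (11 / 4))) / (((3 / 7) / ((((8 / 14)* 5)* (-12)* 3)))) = -396* sqrt(1330) / 5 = -2888.36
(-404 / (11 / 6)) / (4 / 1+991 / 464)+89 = 554159 / 10439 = 53.09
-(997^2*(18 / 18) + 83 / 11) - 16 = -10934358 / 11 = -994032.55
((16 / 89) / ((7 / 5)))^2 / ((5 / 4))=5120 / 388129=0.01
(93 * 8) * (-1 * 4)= -2976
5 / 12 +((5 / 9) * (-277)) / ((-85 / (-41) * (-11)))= 48233 / 6732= 7.16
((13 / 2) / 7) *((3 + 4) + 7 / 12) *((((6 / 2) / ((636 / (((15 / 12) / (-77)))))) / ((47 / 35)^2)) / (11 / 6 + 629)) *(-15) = 443625 / 62393611456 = 0.00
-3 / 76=-0.04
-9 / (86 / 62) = -279 / 43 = -6.49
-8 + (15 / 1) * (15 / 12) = 43 / 4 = 10.75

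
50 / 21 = 2.38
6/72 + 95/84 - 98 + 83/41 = -54393/574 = -94.76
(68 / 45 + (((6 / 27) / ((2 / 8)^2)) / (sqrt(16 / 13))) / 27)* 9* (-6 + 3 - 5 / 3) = -952 / 15 - 112* sqrt(13) / 81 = -68.45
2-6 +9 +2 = 7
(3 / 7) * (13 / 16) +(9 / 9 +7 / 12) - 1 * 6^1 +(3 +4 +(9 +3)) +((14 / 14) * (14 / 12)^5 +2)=1039267 / 54432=19.09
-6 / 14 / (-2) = 3 / 14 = 0.21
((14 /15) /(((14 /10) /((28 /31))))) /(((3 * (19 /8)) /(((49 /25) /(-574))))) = -1568 /5433525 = -0.00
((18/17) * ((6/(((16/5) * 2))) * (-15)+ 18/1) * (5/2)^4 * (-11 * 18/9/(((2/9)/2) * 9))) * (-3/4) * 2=11694375/2176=5374.25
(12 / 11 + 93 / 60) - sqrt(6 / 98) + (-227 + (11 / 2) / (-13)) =-642877 / 2860 - sqrt(3) / 7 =-225.03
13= 13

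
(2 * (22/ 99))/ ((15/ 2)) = 8/ 135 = 0.06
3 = 3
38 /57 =0.67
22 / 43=0.51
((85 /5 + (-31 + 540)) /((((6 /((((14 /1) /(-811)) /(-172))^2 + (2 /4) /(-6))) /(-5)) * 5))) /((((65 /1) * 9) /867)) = 46217043756937 /4268602712790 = 10.83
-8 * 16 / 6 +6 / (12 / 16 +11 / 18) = -2488 / 147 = -16.93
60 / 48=5 / 4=1.25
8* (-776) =-6208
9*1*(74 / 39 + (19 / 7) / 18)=3355 / 182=18.43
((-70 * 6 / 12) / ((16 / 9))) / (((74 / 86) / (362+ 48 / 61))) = -149875425 / 18056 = -8300.59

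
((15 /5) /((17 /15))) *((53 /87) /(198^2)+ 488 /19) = 8322230155 /122407956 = 67.99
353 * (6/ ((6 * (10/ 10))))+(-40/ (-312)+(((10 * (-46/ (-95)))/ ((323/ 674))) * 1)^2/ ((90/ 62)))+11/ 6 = 18740599883129/ 44065439730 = 425.29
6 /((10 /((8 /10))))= 12 /25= 0.48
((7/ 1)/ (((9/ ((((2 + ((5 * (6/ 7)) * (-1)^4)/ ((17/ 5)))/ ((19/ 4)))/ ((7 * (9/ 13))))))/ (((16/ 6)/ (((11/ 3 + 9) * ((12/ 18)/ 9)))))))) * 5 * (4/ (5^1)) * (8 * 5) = 6456320/ 128877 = 50.10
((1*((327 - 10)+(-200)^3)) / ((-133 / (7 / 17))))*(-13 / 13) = -7999683 / 323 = -24766.82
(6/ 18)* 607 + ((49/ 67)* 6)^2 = 221.59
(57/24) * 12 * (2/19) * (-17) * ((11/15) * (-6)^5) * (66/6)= 15995232/5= 3199046.40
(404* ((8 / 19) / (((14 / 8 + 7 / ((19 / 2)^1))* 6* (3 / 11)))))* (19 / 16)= 84436 / 1701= 49.64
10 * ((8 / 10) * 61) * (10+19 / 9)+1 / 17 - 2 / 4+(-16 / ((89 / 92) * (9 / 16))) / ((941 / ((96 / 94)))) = 7118163514915 / 1204478118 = 5909.75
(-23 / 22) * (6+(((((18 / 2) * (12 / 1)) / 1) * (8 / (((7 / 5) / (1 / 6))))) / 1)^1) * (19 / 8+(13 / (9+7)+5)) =-931.78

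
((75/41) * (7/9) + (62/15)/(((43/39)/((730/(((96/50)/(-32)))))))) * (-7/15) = 112573195/5289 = 21284.40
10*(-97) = -970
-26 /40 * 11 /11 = -13 /20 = -0.65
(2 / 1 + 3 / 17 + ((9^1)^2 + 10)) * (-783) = -1240272 / 17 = -72957.18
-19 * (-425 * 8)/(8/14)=113050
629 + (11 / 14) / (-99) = 79253 / 126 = 628.99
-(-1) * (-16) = -16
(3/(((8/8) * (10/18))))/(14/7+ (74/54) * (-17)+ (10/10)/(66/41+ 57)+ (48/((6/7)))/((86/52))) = 2789883/6500030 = 0.43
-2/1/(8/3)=-3/4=-0.75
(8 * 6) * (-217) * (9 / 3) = -31248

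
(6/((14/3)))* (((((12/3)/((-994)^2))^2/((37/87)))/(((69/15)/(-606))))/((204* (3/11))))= -1449855/12357541342353578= -0.00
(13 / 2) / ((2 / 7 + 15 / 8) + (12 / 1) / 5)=1820 / 1277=1.43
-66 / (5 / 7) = -462 / 5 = -92.40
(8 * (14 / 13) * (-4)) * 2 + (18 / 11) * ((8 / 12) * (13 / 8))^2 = -76651 / 1144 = -67.00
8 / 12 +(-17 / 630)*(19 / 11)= 4297 / 6930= 0.62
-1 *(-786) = 786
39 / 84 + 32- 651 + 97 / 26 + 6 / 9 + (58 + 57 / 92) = -3488102 / 6279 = -555.52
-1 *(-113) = 113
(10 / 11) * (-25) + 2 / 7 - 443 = -465.44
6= 6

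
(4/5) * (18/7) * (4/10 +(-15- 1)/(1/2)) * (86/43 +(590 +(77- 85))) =-6643584/175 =-37963.34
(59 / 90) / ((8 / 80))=59 / 9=6.56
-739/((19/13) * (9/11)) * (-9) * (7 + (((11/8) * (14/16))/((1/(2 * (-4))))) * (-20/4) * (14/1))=287758471/76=3786295.67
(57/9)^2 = 361/9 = 40.11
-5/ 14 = -0.36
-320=-320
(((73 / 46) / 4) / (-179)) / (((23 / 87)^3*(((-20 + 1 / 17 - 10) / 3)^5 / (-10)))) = -82928059443627345 / 6845627727701604935644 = -0.00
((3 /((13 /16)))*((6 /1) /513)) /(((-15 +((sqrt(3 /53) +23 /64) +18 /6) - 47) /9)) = -407365632 /61461272561 - 131072*sqrt(159) /61461272561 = -0.01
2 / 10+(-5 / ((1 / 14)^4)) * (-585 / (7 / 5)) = 401310001 / 5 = 80262000.20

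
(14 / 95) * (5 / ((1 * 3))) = 14 / 57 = 0.25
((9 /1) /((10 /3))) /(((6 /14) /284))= 8946 /5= 1789.20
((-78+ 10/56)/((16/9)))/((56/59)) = -1157049/25088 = -46.12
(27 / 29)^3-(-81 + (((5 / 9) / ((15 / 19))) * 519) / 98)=1679592701 / 21511098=78.08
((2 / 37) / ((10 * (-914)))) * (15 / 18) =-1 / 202908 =-0.00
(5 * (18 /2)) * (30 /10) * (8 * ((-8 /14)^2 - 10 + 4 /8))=-485460 /49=-9907.35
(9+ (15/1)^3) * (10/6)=5640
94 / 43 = 2.19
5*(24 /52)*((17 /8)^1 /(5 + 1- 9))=-85 /52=-1.63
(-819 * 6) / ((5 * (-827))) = 4914 / 4135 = 1.19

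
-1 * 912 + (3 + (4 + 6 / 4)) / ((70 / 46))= -63449 / 70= -906.41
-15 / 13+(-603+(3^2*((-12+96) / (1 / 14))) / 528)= -167055 / 286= -584.11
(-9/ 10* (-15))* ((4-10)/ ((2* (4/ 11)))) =-891/ 8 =-111.38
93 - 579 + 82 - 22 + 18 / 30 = -2127 / 5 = -425.40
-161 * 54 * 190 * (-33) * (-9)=-490602420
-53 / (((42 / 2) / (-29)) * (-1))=-1537 / 21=-73.19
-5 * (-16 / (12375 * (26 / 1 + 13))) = 16 / 96525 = 0.00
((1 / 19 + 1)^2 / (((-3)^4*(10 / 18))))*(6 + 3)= 80 / 361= 0.22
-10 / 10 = -1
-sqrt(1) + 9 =8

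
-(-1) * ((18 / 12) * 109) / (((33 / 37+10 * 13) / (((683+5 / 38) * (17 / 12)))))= 1779774999 / 1472272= 1208.86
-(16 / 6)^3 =-512 / 27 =-18.96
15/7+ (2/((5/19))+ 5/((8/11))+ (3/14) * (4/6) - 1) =4413/280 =15.76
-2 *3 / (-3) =2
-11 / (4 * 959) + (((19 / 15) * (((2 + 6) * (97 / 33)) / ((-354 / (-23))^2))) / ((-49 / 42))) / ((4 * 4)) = -95214937 / 9914688630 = -0.01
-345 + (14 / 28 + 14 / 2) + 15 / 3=-332.50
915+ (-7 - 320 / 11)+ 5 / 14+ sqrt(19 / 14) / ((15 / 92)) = 46*sqrt(266) / 105+ 135407 / 154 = 886.41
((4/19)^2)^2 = 256/130321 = 0.00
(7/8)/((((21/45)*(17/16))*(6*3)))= 0.10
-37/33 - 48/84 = -391/231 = -1.69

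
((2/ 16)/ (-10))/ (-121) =1/ 9680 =0.00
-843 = -843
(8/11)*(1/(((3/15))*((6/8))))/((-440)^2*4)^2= 1/123687168000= 0.00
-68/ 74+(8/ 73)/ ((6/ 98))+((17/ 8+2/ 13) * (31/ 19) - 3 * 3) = -70624403/ 16011528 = -4.41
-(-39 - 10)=49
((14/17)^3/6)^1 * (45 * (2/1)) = 8.38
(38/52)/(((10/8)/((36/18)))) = 76/65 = 1.17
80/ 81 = 0.99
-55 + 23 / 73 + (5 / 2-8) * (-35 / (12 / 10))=92621 / 876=105.73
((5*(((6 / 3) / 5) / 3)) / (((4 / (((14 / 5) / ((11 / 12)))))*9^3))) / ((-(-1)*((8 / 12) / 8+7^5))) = 112 / 2695520025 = 0.00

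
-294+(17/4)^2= -4415/16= -275.94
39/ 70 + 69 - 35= 2419/ 70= 34.56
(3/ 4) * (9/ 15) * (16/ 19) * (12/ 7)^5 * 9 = 80621568/ 1596665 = 50.49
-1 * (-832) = 832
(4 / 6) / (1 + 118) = 2 / 357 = 0.01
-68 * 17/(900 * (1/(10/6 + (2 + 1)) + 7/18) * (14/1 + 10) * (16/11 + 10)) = -0.01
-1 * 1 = -1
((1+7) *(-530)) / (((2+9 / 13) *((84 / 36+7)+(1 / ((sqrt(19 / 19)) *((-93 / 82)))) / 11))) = -5638776 / 33131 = -170.20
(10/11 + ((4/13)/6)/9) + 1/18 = 7493/7722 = 0.97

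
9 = 9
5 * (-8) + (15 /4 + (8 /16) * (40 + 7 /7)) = -63 /4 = -15.75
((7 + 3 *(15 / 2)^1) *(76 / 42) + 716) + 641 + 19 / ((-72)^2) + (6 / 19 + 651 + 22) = 1436653087 / 689472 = 2083.70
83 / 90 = 0.92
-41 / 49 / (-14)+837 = 574223 / 686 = 837.06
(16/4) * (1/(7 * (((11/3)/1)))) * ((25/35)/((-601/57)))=-3420/323939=-0.01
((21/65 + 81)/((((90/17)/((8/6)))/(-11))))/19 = -658988/55575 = -11.86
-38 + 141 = 103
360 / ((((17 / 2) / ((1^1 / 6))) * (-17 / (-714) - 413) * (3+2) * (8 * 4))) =-63 / 589730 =-0.00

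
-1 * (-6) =6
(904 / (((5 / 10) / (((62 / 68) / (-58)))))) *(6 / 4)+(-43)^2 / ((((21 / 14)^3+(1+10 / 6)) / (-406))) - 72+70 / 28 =-613119119 / 4930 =-124364.93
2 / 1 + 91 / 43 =177 / 43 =4.12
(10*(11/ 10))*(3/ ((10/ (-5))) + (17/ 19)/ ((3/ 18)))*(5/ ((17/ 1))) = 8085/ 646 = 12.52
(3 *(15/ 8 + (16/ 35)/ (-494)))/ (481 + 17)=129611/ 11480560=0.01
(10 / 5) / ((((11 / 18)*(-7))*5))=-36 / 385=-0.09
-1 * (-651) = 651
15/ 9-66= -193/ 3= -64.33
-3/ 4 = -0.75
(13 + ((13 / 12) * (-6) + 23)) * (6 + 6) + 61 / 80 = 28381 / 80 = 354.76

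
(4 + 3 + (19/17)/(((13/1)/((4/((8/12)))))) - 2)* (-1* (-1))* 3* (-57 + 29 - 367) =-1444515/221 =-6536.27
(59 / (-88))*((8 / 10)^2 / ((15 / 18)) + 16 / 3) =-1534 / 375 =-4.09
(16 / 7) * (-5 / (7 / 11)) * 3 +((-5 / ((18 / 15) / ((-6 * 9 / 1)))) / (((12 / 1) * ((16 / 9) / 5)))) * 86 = 7026645 / 1568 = 4481.28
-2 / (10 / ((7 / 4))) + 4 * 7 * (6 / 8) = 413 / 20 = 20.65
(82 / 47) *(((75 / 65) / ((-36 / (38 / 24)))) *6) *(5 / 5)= -3895 / 7332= -0.53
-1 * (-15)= 15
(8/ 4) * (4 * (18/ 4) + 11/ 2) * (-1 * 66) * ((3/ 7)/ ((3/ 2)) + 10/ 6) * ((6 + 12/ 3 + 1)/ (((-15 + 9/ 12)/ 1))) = 4675.03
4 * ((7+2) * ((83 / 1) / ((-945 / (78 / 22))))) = -4316 / 385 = -11.21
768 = 768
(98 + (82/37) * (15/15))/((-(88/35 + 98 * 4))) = -32445/127724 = -0.25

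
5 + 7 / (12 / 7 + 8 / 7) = 149 / 20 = 7.45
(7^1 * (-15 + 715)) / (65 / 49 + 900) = 48020 / 8833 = 5.44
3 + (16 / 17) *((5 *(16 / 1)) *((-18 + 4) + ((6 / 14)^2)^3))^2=277555022342024851 / 235301882417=1179569.92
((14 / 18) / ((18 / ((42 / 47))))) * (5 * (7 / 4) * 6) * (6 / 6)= 1715 / 846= 2.03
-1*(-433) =433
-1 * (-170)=170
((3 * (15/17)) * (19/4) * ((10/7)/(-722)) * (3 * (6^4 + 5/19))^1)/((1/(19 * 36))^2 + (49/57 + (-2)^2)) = -5386362300/270560423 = -19.91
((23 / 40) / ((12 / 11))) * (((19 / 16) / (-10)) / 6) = -4807 / 460800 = -0.01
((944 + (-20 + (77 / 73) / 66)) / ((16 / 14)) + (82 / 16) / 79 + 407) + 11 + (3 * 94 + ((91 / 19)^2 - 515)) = 101581220821 / 99930576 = 1016.52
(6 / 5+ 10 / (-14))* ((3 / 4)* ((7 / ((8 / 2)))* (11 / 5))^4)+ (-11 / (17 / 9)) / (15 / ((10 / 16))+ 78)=73964438757 / 924800000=79.98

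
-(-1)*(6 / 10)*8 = 24 / 5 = 4.80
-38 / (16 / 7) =-133 / 8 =-16.62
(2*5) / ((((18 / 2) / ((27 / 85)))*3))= 2 / 17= 0.12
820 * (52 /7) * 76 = 3240640 /7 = 462948.57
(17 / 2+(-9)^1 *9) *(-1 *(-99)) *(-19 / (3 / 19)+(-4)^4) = -1947495 / 2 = -973747.50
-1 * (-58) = 58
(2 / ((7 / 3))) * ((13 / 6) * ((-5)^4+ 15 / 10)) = 2327 / 2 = 1163.50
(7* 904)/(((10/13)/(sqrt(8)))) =82264* sqrt(2)/5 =23267.77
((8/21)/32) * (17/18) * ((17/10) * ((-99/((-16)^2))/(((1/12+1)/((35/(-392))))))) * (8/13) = 3179/8479744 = 0.00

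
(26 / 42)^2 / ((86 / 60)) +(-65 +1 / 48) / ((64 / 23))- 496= -1119960161 / 2157568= -519.08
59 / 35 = 1.69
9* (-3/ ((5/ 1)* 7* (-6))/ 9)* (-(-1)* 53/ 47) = 0.02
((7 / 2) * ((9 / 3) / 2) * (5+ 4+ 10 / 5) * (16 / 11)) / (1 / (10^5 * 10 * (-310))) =-26040000000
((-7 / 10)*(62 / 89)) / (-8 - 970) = 217 / 435210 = 0.00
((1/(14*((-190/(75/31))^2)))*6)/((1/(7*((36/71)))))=6075/24631391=0.00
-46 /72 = -23 /36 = -0.64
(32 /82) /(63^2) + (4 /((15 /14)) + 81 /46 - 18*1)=-468059167 /37427670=-12.51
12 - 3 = 9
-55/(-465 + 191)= 55/274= 0.20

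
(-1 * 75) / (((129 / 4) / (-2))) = 200 / 43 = 4.65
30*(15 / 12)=75 / 2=37.50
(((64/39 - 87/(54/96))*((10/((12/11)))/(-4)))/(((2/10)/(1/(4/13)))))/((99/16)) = 74600/81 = 920.99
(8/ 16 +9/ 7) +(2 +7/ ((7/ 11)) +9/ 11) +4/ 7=2491/ 154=16.18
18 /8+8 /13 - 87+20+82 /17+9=-44475 /884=-50.31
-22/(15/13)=-286/15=-19.07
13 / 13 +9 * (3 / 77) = 104 / 77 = 1.35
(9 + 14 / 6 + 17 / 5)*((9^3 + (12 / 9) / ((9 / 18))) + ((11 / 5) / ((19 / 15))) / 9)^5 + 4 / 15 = 27919367004153977821479524 / 9025380855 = 3093428128153377.28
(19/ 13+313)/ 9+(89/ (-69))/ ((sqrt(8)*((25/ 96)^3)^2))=4088/ 117 - 5805453606912*sqrt(2)/ 5615234375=-1427.18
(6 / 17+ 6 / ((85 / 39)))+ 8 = 11.11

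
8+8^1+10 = 26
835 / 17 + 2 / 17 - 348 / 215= 174039 / 3655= 47.62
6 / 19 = 0.32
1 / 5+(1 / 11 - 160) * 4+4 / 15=-105463 / 165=-639.17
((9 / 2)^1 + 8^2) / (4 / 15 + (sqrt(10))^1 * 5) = 4.26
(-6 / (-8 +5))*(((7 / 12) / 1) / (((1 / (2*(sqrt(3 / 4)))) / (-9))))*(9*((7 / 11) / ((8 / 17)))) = -221.34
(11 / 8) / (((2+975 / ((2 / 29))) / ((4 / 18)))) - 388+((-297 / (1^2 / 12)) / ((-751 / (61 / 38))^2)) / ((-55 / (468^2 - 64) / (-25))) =-208175899346915125 / 103639099044942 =-2008.66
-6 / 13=-0.46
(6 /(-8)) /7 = -3 /28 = -0.11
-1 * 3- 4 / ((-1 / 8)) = 29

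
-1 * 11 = -11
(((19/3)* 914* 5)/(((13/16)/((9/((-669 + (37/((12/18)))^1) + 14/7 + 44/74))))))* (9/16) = -19276260/65299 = -295.20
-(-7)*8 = 56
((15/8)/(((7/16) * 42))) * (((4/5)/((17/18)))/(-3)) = -24/833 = -0.03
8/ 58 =0.14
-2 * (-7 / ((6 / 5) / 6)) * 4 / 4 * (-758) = -53060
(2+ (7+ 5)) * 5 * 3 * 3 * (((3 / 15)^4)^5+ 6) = 72097778320312626 / 19073486328125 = 3780.00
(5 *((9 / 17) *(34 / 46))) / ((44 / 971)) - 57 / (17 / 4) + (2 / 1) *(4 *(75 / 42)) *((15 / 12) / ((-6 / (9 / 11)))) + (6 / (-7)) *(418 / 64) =10468485 / 481712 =21.73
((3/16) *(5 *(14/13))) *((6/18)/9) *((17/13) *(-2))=-595/6084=-0.10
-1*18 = -18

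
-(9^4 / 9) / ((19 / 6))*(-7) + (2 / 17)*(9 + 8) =1613.47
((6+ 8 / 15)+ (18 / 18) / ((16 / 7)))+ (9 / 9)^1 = 1913 / 240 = 7.97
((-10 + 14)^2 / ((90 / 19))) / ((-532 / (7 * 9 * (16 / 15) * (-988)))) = 31616 / 75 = 421.55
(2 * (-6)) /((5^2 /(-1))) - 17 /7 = -341 /175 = -1.95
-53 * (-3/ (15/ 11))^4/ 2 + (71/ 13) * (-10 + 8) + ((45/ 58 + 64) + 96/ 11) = -1446780328/ 2591875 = -558.20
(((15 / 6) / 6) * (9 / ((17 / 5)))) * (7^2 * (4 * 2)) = 7350 / 17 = 432.35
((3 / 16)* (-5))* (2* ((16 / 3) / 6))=-5 / 3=-1.67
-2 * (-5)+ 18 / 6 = 13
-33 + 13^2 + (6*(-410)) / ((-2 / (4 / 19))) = 7504 / 19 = 394.95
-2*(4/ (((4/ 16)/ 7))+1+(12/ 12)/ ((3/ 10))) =-698/ 3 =-232.67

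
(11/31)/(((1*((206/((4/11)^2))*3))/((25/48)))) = 25/632214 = 0.00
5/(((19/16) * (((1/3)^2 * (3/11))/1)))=2640/19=138.95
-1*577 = -577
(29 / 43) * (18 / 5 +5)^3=53621 / 125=428.97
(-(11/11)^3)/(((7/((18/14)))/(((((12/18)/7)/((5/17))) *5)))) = -102/343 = -0.30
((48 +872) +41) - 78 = 883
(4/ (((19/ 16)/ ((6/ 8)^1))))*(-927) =-44496/ 19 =-2341.89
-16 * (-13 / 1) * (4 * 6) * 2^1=9984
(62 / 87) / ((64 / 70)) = 1085 / 1392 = 0.78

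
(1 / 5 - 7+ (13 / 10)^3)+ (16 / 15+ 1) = -7609 / 3000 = -2.54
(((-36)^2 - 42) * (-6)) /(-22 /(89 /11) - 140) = 111606 /2117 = 52.72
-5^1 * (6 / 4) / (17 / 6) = -45 / 17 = -2.65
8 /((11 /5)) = 40 /11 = 3.64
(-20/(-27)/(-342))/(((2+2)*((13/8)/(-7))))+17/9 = 113513/60021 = 1.89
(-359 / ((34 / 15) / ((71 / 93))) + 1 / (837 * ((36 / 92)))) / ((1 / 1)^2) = -30968353 / 256122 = -120.91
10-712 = -702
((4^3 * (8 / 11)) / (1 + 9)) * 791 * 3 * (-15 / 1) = -165678.55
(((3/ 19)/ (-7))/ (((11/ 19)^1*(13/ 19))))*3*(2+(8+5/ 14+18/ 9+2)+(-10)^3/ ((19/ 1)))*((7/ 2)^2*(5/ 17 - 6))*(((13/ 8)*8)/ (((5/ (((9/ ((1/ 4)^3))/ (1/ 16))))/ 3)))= -30716972928/ 935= -32852377.46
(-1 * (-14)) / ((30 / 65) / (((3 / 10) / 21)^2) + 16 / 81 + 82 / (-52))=4212 / 679985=0.01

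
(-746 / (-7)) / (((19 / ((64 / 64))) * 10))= 373 / 665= 0.56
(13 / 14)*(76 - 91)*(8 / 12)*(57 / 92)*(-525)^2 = -145884375 / 92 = -1585699.73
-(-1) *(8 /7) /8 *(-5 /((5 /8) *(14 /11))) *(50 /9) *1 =-2200 /441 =-4.99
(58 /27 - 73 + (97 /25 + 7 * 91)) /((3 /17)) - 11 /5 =6536618 /2025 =3227.96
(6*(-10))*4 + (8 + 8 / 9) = -2080 / 9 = -231.11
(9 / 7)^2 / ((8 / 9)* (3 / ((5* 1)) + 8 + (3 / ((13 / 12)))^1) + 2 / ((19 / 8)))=900315 / 5962712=0.15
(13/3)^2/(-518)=-169/4662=-0.04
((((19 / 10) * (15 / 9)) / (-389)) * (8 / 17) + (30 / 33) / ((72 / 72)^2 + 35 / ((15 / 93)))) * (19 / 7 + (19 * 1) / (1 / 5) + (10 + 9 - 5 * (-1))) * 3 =982356 / 7928987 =0.12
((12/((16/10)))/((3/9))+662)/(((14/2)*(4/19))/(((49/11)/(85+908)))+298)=182077/166652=1.09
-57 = -57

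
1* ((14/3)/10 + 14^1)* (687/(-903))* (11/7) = -78089/4515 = -17.30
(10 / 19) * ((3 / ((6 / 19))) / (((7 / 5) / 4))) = 100 / 7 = 14.29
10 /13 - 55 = -705 /13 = -54.23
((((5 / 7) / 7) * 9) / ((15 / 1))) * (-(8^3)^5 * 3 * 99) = -31349275531149312 / 49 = -639781133288761.47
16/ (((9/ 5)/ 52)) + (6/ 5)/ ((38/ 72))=397144/ 855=464.50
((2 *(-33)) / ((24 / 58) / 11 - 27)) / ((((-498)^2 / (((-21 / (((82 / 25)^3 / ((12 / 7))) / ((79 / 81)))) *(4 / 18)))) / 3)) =-4331421875 / 661563775647378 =-0.00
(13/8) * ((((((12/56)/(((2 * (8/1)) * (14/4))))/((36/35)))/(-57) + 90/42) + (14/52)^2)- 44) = -540976445/7967232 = -67.90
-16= -16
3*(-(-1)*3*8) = 72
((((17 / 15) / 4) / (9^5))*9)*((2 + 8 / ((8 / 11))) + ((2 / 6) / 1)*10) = 833 / 1180980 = 0.00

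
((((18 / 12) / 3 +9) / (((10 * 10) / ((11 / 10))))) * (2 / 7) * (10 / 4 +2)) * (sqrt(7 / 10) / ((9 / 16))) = 209 * sqrt(70) / 8750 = 0.20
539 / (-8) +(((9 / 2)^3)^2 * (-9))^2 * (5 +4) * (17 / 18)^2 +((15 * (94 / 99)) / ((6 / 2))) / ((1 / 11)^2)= 6611393094254161 / 147456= 44836378948.66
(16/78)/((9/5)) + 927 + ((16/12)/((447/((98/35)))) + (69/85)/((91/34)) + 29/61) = 103607910622/111658365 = 927.90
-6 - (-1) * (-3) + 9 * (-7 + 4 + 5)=9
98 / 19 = 5.16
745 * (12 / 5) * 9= 16092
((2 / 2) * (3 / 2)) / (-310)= -3 / 620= -0.00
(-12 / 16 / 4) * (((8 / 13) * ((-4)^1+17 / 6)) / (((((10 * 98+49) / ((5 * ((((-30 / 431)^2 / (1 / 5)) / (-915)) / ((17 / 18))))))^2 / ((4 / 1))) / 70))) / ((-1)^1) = -810000000 / 1158249458364500557237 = -0.00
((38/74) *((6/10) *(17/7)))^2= 938961/1677025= 0.56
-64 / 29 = -2.21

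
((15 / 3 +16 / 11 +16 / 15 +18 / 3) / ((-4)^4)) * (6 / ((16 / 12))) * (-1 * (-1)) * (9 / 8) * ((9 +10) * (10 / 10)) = 1144503 / 225280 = 5.08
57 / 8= 7.12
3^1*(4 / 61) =12 / 61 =0.20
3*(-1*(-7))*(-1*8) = -168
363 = 363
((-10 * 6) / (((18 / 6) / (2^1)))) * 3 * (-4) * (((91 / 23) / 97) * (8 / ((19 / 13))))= 4542720 / 42389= 107.17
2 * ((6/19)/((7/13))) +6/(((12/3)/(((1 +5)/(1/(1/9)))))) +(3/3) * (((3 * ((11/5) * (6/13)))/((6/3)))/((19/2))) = 20171/8645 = 2.33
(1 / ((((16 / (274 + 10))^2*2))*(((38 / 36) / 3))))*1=136107 / 304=447.72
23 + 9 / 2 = 55 / 2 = 27.50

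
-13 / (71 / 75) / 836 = -975 / 59356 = -0.02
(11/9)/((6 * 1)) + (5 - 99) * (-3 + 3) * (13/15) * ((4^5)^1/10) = 11/54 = 0.20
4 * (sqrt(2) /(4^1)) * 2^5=32 * sqrt(2)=45.25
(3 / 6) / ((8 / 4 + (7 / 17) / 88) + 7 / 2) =748 / 8235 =0.09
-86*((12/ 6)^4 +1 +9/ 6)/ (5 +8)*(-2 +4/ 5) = 9546/ 65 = 146.86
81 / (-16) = -5.06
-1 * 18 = -18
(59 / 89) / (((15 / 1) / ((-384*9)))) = -67968 / 445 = -152.74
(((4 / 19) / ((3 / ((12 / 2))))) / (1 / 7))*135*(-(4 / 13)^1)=-30240 / 247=-122.43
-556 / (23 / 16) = -8896 / 23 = -386.78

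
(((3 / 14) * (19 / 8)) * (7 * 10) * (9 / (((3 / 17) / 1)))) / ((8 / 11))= 159885 / 64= 2498.20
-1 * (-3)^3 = 27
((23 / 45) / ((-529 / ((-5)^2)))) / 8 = -5 / 1656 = -0.00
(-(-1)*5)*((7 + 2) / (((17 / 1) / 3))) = 135 / 17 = 7.94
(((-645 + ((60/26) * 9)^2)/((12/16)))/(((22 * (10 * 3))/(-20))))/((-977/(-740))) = 35623600/5448729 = 6.54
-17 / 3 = -5.67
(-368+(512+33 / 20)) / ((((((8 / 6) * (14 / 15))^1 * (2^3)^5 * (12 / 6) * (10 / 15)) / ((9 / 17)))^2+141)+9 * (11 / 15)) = 860048685 / 62280737515306984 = 0.00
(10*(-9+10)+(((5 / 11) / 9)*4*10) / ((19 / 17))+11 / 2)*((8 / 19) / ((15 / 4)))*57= 1041776 / 9405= 110.77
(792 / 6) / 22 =6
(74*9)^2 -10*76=442796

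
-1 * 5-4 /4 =-6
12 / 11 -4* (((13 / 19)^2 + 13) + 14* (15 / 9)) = -146.12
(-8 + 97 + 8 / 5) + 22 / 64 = 90.94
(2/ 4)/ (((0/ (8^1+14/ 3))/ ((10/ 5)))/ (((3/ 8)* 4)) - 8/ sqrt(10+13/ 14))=-3* sqrt(238)/ 224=-0.21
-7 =-7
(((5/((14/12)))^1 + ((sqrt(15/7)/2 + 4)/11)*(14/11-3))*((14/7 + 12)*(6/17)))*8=297408/2057-912*sqrt(105)/2057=140.04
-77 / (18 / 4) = -154 / 9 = -17.11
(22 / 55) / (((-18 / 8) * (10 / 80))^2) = 2048 / 405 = 5.06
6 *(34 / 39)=68 / 13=5.23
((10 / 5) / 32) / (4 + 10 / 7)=7 / 608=0.01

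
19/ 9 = 2.11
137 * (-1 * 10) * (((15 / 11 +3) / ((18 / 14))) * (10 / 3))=-1534400 / 99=-15498.99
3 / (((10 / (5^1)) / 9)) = 27 / 2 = 13.50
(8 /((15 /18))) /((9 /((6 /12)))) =0.53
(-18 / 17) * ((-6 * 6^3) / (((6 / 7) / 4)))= 6403.76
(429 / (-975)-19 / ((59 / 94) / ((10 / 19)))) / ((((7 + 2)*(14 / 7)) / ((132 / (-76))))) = 13981 / 8850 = 1.58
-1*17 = -17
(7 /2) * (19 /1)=133 /2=66.50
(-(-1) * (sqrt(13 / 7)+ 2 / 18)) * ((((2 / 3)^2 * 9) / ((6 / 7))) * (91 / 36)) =637 / 486+ 91 * sqrt(91) / 54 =17.39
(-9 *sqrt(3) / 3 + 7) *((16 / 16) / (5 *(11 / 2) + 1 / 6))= 21 / 83 - 9 *sqrt(3) / 83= 0.07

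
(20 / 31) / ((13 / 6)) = 0.30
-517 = -517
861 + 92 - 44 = 909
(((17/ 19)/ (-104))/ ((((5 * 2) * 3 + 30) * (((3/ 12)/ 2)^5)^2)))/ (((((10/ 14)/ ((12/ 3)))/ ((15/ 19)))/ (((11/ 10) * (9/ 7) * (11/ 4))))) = -310596599808/ 117325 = -2647318.13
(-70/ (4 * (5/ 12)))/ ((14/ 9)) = -27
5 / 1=5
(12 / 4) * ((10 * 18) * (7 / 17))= 3780 / 17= 222.35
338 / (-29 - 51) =-169 / 40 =-4.22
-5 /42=-0.12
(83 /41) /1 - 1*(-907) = 37270 /41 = 909.02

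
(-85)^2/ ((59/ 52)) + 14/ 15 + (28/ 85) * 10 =95867102/ 15045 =6372.02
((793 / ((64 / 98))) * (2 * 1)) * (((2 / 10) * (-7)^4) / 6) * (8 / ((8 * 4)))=93295657 / 1920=48591.49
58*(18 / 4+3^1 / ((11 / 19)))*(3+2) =30885 / 11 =2807.73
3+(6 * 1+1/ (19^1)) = 172/ 19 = 9.05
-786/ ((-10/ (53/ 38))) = 20829/ 190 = 109.63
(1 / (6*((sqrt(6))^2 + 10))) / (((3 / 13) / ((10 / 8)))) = 65 / 1152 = 0.06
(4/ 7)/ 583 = 4/ 4081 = 0.00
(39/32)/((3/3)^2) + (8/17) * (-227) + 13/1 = -50377/544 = -92.60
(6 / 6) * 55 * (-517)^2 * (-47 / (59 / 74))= -51129712810 / 59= -866605301.86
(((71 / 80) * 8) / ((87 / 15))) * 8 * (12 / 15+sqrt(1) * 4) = 6816 / 145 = 47.01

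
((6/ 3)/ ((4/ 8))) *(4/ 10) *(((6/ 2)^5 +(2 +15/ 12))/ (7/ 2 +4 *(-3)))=-788/ 17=-46.35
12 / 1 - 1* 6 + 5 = 11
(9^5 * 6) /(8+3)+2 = 354316 /11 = 32210.55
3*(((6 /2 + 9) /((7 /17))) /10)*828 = 253368 /35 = 7239.09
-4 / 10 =-2 / 5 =-0.40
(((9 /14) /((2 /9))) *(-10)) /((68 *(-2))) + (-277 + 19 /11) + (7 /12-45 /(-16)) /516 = -8917593269 /32421312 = -275.05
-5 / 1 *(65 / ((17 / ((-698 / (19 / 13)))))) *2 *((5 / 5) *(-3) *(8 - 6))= -109562.23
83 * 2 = 166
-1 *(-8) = 8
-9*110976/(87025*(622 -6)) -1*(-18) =120491802/6700925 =17.98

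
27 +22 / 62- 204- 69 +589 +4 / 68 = 180979 / 527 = 343.41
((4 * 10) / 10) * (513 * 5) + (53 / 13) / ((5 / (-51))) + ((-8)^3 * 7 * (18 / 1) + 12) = -3528303 / 65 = -54281.58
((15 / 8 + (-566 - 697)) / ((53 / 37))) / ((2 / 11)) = -4106223 / 848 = -4842.24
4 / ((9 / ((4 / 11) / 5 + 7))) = 1556 / 495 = 3.14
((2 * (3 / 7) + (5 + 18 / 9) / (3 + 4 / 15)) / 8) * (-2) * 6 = -9 / 2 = -4.50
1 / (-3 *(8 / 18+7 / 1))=-3 / 67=-0.04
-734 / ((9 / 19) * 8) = -6973 / 36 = -193.69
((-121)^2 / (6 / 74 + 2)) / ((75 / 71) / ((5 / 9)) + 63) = 3496537 / 32256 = 108.40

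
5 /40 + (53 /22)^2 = 5739 /968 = 5.93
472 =472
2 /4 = 1 /2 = 0.50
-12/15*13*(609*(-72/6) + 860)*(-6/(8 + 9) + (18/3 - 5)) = 3688256/85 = 43391.25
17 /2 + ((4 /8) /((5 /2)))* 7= 99 /10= 9.90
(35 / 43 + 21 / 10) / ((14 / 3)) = 537 / 860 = 0.62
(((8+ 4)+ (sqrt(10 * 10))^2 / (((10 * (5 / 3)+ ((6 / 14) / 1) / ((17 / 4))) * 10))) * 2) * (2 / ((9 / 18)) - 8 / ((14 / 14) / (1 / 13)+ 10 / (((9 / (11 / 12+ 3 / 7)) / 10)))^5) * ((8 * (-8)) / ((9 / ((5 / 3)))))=-18874237718971467268960 / 15803275725852951723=-1194.32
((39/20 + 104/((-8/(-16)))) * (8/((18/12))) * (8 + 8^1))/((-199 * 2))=-134368/2985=-45.01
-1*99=-99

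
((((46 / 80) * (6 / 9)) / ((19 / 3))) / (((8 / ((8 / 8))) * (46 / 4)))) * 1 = 1 / 1520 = 0.00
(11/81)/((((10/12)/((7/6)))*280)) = 11/16200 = 0.00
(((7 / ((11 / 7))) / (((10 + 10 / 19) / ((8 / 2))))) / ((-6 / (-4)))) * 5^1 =931 / 165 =5.64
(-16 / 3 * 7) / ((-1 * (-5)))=-112 / 15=-7.47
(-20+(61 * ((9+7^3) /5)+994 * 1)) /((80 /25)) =13171 /8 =1646.38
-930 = -930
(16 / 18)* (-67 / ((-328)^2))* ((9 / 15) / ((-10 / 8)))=67 / 252150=0.00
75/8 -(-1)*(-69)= -477/8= -59.62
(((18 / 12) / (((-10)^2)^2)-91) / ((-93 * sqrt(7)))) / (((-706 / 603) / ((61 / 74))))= -0.26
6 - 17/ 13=61/ 13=4.69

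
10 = 10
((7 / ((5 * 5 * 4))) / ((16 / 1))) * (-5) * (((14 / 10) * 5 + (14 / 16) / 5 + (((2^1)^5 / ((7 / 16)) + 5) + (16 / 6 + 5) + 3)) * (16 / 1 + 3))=-1531913 / 38400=-39.89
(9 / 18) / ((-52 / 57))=-57 / 104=-0.55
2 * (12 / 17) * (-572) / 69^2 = -0.17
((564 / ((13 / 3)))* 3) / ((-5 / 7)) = -35532 / 65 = -546.65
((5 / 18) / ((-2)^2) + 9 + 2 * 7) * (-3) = -1661 / 24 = -69.21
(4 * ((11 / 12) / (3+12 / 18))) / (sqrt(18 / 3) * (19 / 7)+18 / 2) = 147 / 601 - 133 * sqrt(6) / 1803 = 0.06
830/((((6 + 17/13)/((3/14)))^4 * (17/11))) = 2112171633/5319312257000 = 0.00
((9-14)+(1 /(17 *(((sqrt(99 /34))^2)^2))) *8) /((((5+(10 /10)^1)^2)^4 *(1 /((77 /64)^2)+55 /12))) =-2374589 /4254328339776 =-0.00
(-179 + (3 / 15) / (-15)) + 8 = -12826 / 75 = -171.01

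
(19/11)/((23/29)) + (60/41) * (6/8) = 33976/10373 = 3.28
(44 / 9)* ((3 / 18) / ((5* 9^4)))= 22 / 885735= 0.00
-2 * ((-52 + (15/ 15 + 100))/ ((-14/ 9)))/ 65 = 63/ 65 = 0.97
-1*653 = -653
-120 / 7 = -17.14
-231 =-231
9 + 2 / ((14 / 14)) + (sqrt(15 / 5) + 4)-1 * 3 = sqrt(3) + 12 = 13.73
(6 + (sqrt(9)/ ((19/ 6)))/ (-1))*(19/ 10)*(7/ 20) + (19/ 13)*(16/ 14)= 11444/ 2275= 5.03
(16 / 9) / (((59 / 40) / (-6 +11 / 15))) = -10112 / 1593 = -6.35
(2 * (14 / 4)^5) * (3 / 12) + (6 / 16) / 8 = 8405 / 32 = 262.66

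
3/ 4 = 0.75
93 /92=1.01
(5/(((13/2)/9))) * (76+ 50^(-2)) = 1710009/3250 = 526.16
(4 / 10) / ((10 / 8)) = 8 / 25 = 0.32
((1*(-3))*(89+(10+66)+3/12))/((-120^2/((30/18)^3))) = 3305/20736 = 0.16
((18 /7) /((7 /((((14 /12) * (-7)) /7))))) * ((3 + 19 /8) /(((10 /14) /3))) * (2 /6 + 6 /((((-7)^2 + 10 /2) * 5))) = -3.44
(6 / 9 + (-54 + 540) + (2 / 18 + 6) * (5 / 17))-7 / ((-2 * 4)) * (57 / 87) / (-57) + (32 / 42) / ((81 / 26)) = 3278553511 / 6708744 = 488.70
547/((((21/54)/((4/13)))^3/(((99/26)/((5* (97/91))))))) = 10106249472/52211705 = 193.56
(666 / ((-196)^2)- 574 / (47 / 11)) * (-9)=1208.91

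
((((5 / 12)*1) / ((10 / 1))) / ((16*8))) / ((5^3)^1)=1 / 384000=0.00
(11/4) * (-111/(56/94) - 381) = -174735/112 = -1560.13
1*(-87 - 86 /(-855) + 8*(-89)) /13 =-52543 /855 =-61.45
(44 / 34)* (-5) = -110 / 17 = -6.47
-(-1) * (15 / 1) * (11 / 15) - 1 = 10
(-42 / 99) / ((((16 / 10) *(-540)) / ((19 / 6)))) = 133 / 85536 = 0.00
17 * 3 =51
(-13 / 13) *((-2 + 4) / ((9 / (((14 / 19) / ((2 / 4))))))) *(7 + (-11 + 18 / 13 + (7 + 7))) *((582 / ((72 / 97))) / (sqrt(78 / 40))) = -38990896 *sqrt(195) / 260091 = -2093.41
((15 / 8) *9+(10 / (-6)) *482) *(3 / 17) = -18875 / 136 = -138.79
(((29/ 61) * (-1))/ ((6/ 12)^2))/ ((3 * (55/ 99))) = -348/ 305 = -1.14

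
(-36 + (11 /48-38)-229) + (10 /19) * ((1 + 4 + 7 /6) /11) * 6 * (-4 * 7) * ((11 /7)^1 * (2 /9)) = -875741 /2736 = -320.08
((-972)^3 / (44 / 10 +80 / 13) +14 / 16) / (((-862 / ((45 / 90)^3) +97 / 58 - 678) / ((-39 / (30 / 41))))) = -3690603126391103 / 6025755400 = -612471.45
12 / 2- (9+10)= -13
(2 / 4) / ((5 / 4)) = 2 / 5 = 0.40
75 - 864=-789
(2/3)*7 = 14/3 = 4.67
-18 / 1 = -18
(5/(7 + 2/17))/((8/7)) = 595/968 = 0.61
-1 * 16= -16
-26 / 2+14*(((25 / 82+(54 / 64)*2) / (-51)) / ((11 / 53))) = -15.64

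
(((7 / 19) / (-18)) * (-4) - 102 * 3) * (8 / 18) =-209248 / 1539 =-135.96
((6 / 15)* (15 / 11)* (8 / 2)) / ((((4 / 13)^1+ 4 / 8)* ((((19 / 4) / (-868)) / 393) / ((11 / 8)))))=-5068128 / 19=-266743.58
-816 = -816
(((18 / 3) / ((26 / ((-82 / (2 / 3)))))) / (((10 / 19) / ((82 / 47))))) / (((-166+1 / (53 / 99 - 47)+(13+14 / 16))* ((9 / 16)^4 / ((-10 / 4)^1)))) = -2407127449600 / 155868588603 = -15.44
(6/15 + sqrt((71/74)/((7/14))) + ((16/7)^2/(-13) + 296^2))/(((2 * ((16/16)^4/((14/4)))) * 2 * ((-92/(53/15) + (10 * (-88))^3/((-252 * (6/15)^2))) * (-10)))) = -66555083529/146729213956000-23373 * sqrt(2627)/167045566657600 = -0.00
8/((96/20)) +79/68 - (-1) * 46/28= 6385/1428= 4.47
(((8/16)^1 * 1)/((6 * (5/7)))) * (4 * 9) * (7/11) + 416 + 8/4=23137/55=420.67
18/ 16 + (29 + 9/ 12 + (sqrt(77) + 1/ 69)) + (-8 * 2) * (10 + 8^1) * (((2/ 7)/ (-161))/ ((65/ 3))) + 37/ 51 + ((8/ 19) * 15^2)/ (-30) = 37.26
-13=-13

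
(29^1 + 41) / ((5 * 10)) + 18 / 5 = 5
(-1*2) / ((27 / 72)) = -16 / 3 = -5.33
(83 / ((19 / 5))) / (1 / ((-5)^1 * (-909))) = 1886175 / 19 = 99272.37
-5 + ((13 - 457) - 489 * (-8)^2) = -31745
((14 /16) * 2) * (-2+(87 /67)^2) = -9863 /17956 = -0.55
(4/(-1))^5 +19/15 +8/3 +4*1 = -15241/15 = -1016.07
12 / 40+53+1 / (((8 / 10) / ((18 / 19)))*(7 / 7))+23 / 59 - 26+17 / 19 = 166854 / 5605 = 29.77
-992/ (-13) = 76.31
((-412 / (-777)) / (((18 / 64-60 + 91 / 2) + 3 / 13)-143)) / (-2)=85696 / 50743539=0.00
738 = 738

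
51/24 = 17/8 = 2.12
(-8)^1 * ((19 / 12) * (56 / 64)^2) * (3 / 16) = -931 / 512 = -1.82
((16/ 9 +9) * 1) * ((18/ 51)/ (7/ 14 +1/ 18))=582/ 85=6.85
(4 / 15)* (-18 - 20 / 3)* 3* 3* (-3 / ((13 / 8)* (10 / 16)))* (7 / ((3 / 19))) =7752.47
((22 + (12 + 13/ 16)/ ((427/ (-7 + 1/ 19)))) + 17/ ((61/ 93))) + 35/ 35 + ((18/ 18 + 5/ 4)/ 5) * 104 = 15497383/ 162260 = 95.51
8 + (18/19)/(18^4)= 886465/110808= 8.00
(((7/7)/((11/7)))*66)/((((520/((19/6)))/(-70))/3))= -2793/52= -53.71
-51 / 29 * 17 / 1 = -867 / 29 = -29.90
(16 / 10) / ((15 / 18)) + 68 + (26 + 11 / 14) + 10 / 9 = 308123 / 3150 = 97.82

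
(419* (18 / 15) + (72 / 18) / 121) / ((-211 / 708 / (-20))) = 861534048 / 25531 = 33744.63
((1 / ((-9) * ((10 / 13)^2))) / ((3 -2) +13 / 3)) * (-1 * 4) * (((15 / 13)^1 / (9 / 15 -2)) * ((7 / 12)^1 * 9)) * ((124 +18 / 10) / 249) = -8177 / 26560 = -0.31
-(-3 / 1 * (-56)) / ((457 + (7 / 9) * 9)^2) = -21 / 26912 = -0.00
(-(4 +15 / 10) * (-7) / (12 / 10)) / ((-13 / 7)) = -2695 / 156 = -17.28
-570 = -570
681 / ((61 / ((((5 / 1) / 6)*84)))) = 47670 / 61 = 781.48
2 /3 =0.67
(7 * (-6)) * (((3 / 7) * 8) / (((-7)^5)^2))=-144 / 282475249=-0.00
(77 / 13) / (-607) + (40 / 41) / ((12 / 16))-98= -93865025 / 970593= -96.71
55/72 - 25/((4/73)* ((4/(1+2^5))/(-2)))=67760/9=7528.89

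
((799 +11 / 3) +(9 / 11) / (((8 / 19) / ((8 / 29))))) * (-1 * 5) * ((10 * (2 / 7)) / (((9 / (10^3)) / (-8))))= 614932000000 / 60291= 10199399.58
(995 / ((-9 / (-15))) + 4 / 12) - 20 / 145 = 144292 / 87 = 1658.53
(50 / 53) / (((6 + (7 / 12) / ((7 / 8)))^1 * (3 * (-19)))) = -0.00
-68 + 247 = 179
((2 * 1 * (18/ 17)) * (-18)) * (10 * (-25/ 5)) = 32400/ 17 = 1905.88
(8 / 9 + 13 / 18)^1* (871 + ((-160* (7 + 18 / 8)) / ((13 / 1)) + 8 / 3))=859357 / 702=1224.16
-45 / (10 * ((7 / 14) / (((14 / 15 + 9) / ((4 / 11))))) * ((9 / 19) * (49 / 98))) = -31141 / 30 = -1038.03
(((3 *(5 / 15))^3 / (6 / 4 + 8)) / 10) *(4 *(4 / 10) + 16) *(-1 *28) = -2464 / 475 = -5.19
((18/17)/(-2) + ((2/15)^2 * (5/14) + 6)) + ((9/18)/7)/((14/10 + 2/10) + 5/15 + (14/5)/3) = 361967/65790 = 5.50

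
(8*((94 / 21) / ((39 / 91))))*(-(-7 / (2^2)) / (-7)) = -188 / 9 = -20.89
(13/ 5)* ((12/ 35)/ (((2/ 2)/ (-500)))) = -3120/ 7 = -445.71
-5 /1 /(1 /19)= -95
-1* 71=-71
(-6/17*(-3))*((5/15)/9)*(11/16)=11/408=0.03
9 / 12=3 / 4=0.75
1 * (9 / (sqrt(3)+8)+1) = 133 / 61-9 * sqrt(3) / 61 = 1.92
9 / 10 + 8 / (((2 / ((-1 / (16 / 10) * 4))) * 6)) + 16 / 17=89 / 510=0.17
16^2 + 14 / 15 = 256.93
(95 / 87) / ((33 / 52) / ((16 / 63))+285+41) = 79040 / 23778057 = 0.00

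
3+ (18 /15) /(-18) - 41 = -571 /15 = -38.07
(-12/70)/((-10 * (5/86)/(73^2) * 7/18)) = 24747876/6125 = 4040.47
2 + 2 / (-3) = 1.33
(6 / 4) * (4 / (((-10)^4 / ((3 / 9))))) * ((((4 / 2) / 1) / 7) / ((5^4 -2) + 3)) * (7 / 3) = 1 / 4695000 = 0.00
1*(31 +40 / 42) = 671 / 21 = 31.95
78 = 78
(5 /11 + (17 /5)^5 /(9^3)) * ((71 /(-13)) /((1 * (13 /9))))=-1917642692 /470559375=-4.08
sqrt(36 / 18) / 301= sqrt(2) / 301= 0.00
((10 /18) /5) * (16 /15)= 16 /135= 0.12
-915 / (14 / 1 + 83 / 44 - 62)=40260 / 2029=19.84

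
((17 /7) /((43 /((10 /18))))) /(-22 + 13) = -85 /24381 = -0.00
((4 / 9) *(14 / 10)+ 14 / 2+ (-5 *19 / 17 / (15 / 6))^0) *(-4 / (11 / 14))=-21728 / 495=-43.89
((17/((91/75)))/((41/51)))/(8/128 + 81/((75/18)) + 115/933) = 24267330000/27327086423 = 0.89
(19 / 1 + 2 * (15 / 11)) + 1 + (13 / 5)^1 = 1393 / 55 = 25.33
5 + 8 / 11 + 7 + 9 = 239 / 11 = 21.73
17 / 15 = 1.13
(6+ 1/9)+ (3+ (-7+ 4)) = 55/9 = 6.11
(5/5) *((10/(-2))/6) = -5/6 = -0.83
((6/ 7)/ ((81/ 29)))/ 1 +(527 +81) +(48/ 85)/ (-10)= 48857714/ 80325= 608.25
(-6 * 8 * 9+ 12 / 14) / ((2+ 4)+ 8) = -1509 / 49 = -30.80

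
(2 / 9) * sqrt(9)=2 / 3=0.67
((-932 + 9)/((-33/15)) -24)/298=4351/3278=1.33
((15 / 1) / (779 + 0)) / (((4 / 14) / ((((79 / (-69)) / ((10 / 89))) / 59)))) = -49217 / 4228412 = -0.01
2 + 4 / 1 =6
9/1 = 9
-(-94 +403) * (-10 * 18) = 55620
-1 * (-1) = 1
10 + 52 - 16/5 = 294/5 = 58.80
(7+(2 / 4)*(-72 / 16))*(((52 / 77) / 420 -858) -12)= -4132.49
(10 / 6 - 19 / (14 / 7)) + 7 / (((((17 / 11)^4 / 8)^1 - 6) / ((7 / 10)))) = -162740861 / 18577410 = -8.76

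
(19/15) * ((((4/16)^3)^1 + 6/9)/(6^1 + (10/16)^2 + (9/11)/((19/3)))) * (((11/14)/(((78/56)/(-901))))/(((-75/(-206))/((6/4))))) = -1062076694866/3826294875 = -277.57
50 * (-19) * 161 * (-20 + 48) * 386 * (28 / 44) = -11571585200 / 11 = -1051962290.91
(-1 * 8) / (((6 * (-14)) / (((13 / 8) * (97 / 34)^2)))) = 122317 / 97104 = 1.26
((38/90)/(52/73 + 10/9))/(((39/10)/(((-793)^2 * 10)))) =670933510/1797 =373363.11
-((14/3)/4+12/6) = -19/6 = -3.17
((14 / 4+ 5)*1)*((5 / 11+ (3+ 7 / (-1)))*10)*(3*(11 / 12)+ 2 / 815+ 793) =-1719923439 / 7172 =-239810.85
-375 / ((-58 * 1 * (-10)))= -75 / 116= -0.65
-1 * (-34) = 34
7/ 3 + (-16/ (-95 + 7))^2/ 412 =87244/ 37389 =2.33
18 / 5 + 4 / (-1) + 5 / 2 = 21 / 10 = 2.10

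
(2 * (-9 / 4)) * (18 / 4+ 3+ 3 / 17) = -2349 / 68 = -34.54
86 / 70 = 43 / 35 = 1.23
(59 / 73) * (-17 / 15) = -1003 / 1095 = -0.92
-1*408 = -408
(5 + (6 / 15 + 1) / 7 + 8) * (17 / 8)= 561 / 20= 28.05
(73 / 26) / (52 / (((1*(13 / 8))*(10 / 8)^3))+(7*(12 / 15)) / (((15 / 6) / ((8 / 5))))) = 9125 / 64896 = 0.14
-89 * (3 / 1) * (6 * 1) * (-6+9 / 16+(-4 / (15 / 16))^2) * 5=-4090529 / 40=-102263.22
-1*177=-177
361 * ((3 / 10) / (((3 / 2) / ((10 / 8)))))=361 / 4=90.25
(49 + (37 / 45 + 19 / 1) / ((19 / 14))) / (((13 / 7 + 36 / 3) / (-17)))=-6471577 / 82935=-78.03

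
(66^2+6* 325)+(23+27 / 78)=164563 / 26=6329.35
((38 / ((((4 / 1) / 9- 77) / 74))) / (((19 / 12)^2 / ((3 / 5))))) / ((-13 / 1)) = 575424 / 850915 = 0.68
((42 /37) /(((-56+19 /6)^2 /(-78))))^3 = -1640360041721856 /51399719091667750357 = -0.00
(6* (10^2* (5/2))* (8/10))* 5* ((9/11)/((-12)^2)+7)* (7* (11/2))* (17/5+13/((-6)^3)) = 86477825/16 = 5404864.06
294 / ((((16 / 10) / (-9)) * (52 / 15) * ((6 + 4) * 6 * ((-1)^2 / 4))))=-6615 / 208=-31.80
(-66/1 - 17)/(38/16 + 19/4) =-664/57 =-11.65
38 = 38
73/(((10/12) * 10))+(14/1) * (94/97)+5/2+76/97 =124211/4850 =25.61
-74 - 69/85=-6359/85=-74.81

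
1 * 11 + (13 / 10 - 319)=-3067 / 10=-306.70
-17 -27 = -44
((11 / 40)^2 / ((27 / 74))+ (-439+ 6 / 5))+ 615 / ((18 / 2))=-7976003 / 21600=-369.26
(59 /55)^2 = 3481 /3025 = 1.15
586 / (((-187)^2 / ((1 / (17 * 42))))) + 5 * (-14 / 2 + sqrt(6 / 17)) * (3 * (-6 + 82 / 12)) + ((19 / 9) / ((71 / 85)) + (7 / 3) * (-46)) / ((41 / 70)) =-58095079845377 / 218044373778 + 25 * sqrt(102) / 34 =-259.01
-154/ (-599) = 154/ 599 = 0.26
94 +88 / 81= 7702 / 81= 95.09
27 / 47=0.57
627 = 627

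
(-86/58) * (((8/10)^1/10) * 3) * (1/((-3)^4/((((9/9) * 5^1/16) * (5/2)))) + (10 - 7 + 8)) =-1227091/313200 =-3.92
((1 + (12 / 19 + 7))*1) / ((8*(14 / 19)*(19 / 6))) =123 / 266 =0.46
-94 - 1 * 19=-113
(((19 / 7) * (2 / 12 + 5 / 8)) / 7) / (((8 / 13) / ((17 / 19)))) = 4199 / 9408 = 0.45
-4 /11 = -0.36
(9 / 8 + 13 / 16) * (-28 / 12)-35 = -1897 / 48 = -39.52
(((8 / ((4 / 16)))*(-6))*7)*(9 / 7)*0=0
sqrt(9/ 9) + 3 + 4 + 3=11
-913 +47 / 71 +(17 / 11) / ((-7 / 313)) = -5365543 / 5467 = -981.44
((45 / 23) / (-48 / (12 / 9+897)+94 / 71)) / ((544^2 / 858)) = 3693915225 / 827353897984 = 0.00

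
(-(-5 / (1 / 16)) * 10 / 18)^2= 160000 / 81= 1975.31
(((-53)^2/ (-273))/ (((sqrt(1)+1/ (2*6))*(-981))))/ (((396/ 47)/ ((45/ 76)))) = 660115/ 970197228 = 0.00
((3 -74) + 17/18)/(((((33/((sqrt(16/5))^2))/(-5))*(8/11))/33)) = 13871/9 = 1541.22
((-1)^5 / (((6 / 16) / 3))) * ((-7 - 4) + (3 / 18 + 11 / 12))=238 / 3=79.33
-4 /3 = -1.33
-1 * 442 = -442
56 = 56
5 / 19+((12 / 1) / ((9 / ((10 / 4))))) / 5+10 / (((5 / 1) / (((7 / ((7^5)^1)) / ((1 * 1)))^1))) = 127367 / 136857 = 0.93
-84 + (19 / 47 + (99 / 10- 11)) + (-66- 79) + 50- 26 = -96677 / 470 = -205.70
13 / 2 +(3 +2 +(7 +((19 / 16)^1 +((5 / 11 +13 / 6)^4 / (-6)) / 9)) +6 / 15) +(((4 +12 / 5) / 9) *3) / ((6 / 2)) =20415255329 / 1024635744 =19.92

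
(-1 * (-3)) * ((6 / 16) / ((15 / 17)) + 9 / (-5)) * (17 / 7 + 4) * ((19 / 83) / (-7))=28215 / 32536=0.87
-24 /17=-1.41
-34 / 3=-11.33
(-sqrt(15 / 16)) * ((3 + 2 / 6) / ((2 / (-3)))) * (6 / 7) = 15 * sqrt(15) / 14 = 4.15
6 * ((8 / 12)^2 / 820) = 0.00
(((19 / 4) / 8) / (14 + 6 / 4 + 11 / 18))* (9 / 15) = 0.02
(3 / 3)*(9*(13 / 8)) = 117 / 8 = 14.62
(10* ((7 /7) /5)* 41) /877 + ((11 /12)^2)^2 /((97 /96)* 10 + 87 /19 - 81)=1898515961 /22914073584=0.08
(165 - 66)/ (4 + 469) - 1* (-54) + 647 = 30152/ 43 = 701.21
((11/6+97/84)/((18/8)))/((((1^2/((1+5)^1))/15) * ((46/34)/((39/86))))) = 277355/6923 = 40.06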